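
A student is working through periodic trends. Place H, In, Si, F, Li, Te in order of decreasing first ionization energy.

H is in period 1, group 1; Li is in period 2, group 1; F is in period 2, group 17; Si is in period 3, group 14; In is in period 5, group 13; Te is in period 5, group 16.
Across a period the outer electron is held more tightly (higher IE₁); down a group it sits in a higher shell, more shielded, and comes off more easily.
Here both period and group differ, so the two effects have to be weighed against each other.
In > Li: the two effects oppose for this pair; the across-period effect wins (558 vs 520 kJ/mol).
Si > In: both effects reinforce here, so Si is clearly the higher of the two.
Te > Si: period and group pull opposite ways; the across-period shift dominates (869 vs 786 kJ/mol).
H > Te: the two effects oppose for this pair; the down-group effect wins (1312 vs 869 kJ/mol).
F > H: the two effects oppose for this pair; the across-period effect wins (1681 vs 1312 kJ/mol).
Approximate values (kJ/mol): H 1312, Li 520, F 1681, Si 786, In 558, Te 869.
So from highest to lowest: F > H > Te > Si > In > Li.

F > H > Te > Si > In > Li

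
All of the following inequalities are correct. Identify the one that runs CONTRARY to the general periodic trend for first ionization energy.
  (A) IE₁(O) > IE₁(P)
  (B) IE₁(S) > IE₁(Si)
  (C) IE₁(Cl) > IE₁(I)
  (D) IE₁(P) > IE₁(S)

(D)

The general trend: first ionization energy increases across a period and decreases down a group.
(A) O (period 2, group 16) vs P (period 3, group 15): the stated order agrees with the simple trend.
(B) S (period 3, group 16) vs Si (period 3, group 14): the stated order agrees with the simple trend.
(C) Cl (period 3, group 17) vs I (period 5, group 17): the stated order agrees with the simple trend.
(D) P (period 3, group 15) vs S (period 3, group 16): the stated order contradicts the simple trend.
The exception is (D): S (3p⁴) ionizes more easily than half-filled P (3p³) because the paired 3p electron in S is pushed out by e⁻–e⁻ repulsion.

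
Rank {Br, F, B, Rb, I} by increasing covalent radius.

F < B < Br < I < Rb

B is in period 2, group 13; F is in period 2, group 17; Br is in period 4, group 17; Rb is in period 5, group 1; I is in period 5, group 17.
Atomic radius shrinks across a period as nuclear charge pulls the same shell inward, and grows down a group as new shells are added.
These span different periods and groups, so the two trends combine.
B > F: both are in period 2; the period trend gives B the larger value.
Br > B: the two effects oppose for this pair; the down-group effect wins (114 vs 85 pm).
I > Br: they share group 17; the group trend gives I the larger value.
Rb > I: Rb lies to the left of I in period 5, so the across-period effect alone puts Rb larger.
Tabulated atomic radius (pm): B 85, F 64, Br 114, Rb 210, I 133.
So from smallest to largest: F < B < Br < I < Rb.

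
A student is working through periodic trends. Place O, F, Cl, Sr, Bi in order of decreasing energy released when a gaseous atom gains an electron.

O is in period 2, group 16; F is in period 2, group 17; Cl is in period 3, group 17; Sr is in period 5, group 2; Bi is in period 6, group 15.
EA tends to increase across a period and decrease down a group, though the pattern is less regular than for IE or radius.
These span different periods and groups, so the two trends combine.
Bi > Sr: the two effects oppose for this pair; the across-period effect wins (91 vs 5 kJ/mol).
O > Bi: both effects reinforce here, so O is clearly the higher of the two.
F > O: both are in period 2; the period trend gives F the larger value.
Cl > F: this pair runs against the simple trend — see the exception note.
Note the exception: Cl has a higher electron affinity than F, contrary to the simple trend — F's small 2p subshell makes the incoming electron feel strong e⁻–e⁻ repulsion, so Cl actually releases more energy on gaining an electron.
Approximate values (kJ/mol): O 141, F 328, Cl 349, Sr 5, Bi 91.
So from highest to lowest: Cl > F > O > Bi > Sr.

Cl, F, O, Bi, Sr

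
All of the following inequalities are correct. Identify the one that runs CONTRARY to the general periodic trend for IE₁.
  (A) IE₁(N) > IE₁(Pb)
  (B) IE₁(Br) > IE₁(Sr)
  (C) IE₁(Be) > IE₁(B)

(C)

The general trend: IE₁ increases across a period and decreases down a group.
(A) N (period 2, group 15) vs Pb (period 6, group 14): the stated order agrees with the simple trend.
(B) Br (period 4, group 17) vs Sr (period 5, group 2): the stated order agrees with the simple trend.
(C) Be (period 2, group 2) vs B (period 2, group 13): the stated order contradicts the simple trend.
The exception is (C): removing B's lone 2p electron is easier than breaking Be's filled 2s².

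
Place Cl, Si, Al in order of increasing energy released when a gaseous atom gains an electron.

Al, Si, Cl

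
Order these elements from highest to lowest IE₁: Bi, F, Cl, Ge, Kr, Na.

F > Kr > Cl > Ge > Bi > Na

F is in period 2, group 17; Na is in period 3, group 1; Cl is in period 3, group 17; Ge is in period 4, group 14; Kr is in period 4, group 18; Bi is in period 6, group 15.
Removing the outermost electron gets harder across a period and easier down a group.
Here both period and group differ, so the two effects have to be weighed against each other.
Bi > Na: the two effects oppose for this pair; the across-period effect wins (703 vs 496 kJ/mol).
Ge > Bi: the two effects oppose for this pair; the down-group effect wins (762 vs 703 kJ/mol).
Cl > Ge: both effects reinforce here, so Cl is clearly the higher of the two.
Kr > Cl: the two effects oppose for this pair; the across-period effect wins (1351 vs 1251 kJ/mol).
F > Kr: the two effects oppose for this pair; the down-group effect wins (1681 vs 1351 kJ/mol).
For reference (kJ/mol): F 1681, Na 496, Cl 1251, Ge 762, Kr 1351, Bi 703.
So from highest to lowest: F > Kr > Cl > Ge > Bi > Na.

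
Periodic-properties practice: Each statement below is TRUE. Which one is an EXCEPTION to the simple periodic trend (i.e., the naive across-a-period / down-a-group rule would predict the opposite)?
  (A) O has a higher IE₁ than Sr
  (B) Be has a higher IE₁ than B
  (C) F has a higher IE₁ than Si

The general trend: IE₁ increases across a period and decreases down a group.
(A) O (period 2, group 16) vs Sr (period 5, group 2): the stated order agrees with the simple trend.
(B) Be (period 2, group 2) vs B (period 2, group 13): the stated order contradicts the simple trend.
(C) F (period 2, group 17) vs Si (period 3, group 14): the stated order agrees with the simple trend.
The exception is (B): removing B's lone 2p electron is easier than breaking Be's filled 2s².

(B)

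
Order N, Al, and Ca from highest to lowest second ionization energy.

Consider each +1 ion: N⁺ still has 4 valence electrons; Al⁺ still has 2 valence electrons; Ca⁺ still has 1 valence electron.
All are still removing valence electrons, so compare the +1 ions as you would atoms: IE_2 generally rises across a period (higher Z_eff) and falls down a group (larger shell), subject to the usual subshell exceptions.
Valence configurations: N⁺ [He]2s²2p², Al⁺ [Ne]3s², Ca⁺ [Ar]4s¹.
Approximate IE_2 values (kJ/mol): N 2856, Al 1817, Ca 1145.
Overall IE_2 order: Ca < Al < N.

N > Al > Ca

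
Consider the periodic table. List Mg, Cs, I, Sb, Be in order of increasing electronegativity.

Cs < Mg < Be < Sb < I

Atoms toward the upper right of the periodic table pull bonding electrons most strongly.
These span different periods and groups, so the two trends combine.
Mg > Cs: relative to Cs, both the across-period and down-group shifts push Mg's electronegativity up.
Be > Mg: Be sits above Mg in group 2, so the down-group effect alone puts Be higher.
Sb > Be: the two effects oppose for this pair; the across-period effect wins (2.05 vs 1.57).
I > Sb: both are in period 5; the period trend gives I the larger value.
Tabulated electronegativity (Pauling): Be 1.57, Mg 1.31, Sb 2.05, I 2.66, Cs 0.79.
So from lowest to highest: Cs < Mg < Be < Sb < I.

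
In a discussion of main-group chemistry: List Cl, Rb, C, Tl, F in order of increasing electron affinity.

Tl, Rb, C, F, Cl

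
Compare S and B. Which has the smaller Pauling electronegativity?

B

Smaller atoms with higher effective nuclear charge are more electronegative.
Neither a single period nor a single group — weigh both effects.
S > B: period and group pull opposite ways; the across-period shift dominates (2.58 vs 2.04).
Approximate values (Pauling): B 2.04, S 2.58.
So B has the smaller Pauling electronegativity (B < S).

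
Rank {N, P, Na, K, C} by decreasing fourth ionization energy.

Na, N, C, K, P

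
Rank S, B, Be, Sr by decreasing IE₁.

S > Be > B > Sr

Be is in period 2, group 2; B is in period 2, group 13; S is in period 3, group 16; Sr is in period 5, group 2.
First ionization energy rises across a period (greater Z_eff holds electrons more tightly) and falls down a group (valence electrons are farther from the nucleus).
Neither a single period nor a single group — weigh both effects.
B > Sr: relative to Sr, both the across-period and down-group shifts push B's first ionization energy up.
Be > B: this pair runs against the simple trend — see the exception note.
S > Be: the two effects oppose for this pair; the across-period effect wins (1000 vs 900 kJ/mol).
Note the exception: Be has a higher first ionization energy than B, contrary to the simple trend — removing B's lone 2p electron is easier than breaking Be's filled 2s².
Approximate values (kJ/mol): Be 900, B 801, S 1000, Sr 550.
So from highest to lowest: S > Be > B > Sr.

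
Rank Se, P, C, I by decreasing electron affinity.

I, Se, C, P

Adding an electron releases more energy for atoms nearer the top right (short of the noble gases).
A diagonal step moves right (one effect) and down (the opposite effect) at once.
C > P: the two effects oppose for this pair; the down-group effect wins (122 vs 72 kJ/mol).
Se > C: period and group pull opposite ways; the across-period shift dominates (195 vs 122 kJ/mol).
I > Se: period and group pull opposite ways; the across-period shift dominates (295 vs 195 kJ/mol).
Approximate values (kJ/mol): C 122, P 72, Se 195, I 295.
So from highest to lowest: I > Se > C > P.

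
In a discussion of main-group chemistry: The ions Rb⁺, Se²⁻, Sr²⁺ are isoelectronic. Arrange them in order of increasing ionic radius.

All of these have 36 electrons, so size is governed by nuclear charge alone: the more protons, the stronger the pull on the same electron cloud, and the smaller the ion.
Nuclear charges: Sr²⁺ (Z=38), Rb⁺ (Z=37), Se²⁻ (Z=34).
Smallest to largest: Sr²⁺ < Rb⁺ < Se²⁻.

Sr²⁺ < Rb⁺ < Se²⁻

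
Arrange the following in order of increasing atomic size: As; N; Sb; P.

N is in period 2, group 15; P is in period 3, group 15; As is in period 4, group 15; Sb is in period 5, group 15.
Atomic radius shrinks across a period as nuclear charge pulls the same shell inward, and grows down a group as new shells are added.
All are in group 15, so atomic radius increases down the group.
So from smallest to largest: N < P < As < Sb.

N < P < As < Sb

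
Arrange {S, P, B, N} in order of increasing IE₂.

Consider each +1 ion: S⁺ still has 5 valence electrons; P⁺ still has 4 valence electrons; B⁺ still has 2 valence electrons; N⁺ still has 4 valence electrons.
All are still removing valence electrons, so compare the +1 ions as you would atoms: IE_2 generally rises across a period (higher Z_eff) and falls down a group (larger shell), subject to the usual subshell exceptions.
Valence configurations: S⁺ [Ne]3s²3p³, P⁺ [Ne]3s²3p², B⁺ [He]2s², N⁺ [He]2s²2p².
Approximate IE_2 values (kJ/mol): S 2252, P 1907, B 2427, N 2856.
Overall IE_2 order: P < S < B < N.

P < S < B < N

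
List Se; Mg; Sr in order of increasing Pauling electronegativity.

Sr, Mg, Se

Atoms toward the upper right of the periodic table pull bonding electrons most strongly.
These span different periods and groups, so the two trends combine.
Mg > Sr: Mg sits above Sr in group 2, so the down-group effect alone puts Mg higher.
Se > Mg: the two effects oppose for this pair; the across-period effect wins (2.55 vs 1.31).
Approximate values (Pauling): Mg 1.31, Se 2.55, Sr 0.95.
So from lowest to highest: Sr < Mg < Se.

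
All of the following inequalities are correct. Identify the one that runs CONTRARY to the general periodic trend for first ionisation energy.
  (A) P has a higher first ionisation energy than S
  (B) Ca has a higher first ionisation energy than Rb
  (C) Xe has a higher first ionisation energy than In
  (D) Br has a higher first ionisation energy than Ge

(A)

The general trend: first ionisation energy increases across a period and decreases down a group.
(A) P (period 3, group 15) vs S (period 3, group 16): the stated order contradicts the simple trend.
(B) Ca (period 4, group 2) vs Rb (period 5, group 1): the stated order agrees with the simple trend.
(C) Xe (period 5, group 18) vs In (period 5, group 13): the stated order agrees with the simple trend.
(D) Br (period 4, group 17) vs Ge (period 4, group 14): the stated order agrees with the simple trend.
The exception is (A): S (3p⁴) ionizes more easily than half-filled P (3p³) because the paired 3p electron in S is pushed out by e⁻–e⁻ repulsion.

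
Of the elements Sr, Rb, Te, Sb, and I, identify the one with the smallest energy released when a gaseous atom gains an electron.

Sr

Adding an electron releases more energy for atoms nearer the top right (short of the noble gases).
All lie in period 5; the across-period trend (electron affinity increases left to right) applies, with the exception below.
Note the exception: Rb has a higher electron affinity than Sr, contrary to the simple trend — adding an electron to Sr (ns²) has to open a new, higher-energy np subshell, which is unfavourable.
Approximate values (kJ/mol): Rb 47, Sr 5, Sb 103, Te 190, I 295.
The smallest energy released when a gaseous atom gains an electron among these belongs to Sr.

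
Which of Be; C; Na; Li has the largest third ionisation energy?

Be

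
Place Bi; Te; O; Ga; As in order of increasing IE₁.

Ga, Bi, Te, As, O

O is in period 2, group 16; Ga is in period 4, group 13; As is in period 4, group 15; Te is in period 5, group 16; Bi is in period 6, group 15.
First ionization energy rises across a period (greater Z_eff holds electrons more tightly) and falls down a group (valence electrons are farther from the nucleus).
Here both period and group differ, so the two effects have to be weighed against each other.
Bi > Ga: period and group pull opposite ways; the across-period shift dominates (703 vs 579 kJ/mol).
Te > Bi: relative to Bi, both the across-period and down-group shifts push Te's first ionization energy up.
As > Te: the two effects oppose for this pair; the down-group effect wins (947 vs 869 kJ/mol).
O > As: both effects reinforce here, so O is clearly the higher of the two.
Approximate values (kJ/mol): O 1314, Ga 579, As 947, Te 869, Bi 703.
So from lowest to highest: Ga < Bi < Te < As < O.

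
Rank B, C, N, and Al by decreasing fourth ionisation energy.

After 3 electrons have been removed, what remains? B³⁺ is the bare [He] core; C³⁺ still has 1 valence electron; N³⁺ still has 2 valence electrons; Al³⁺ is the bare [Ne] core.
Pulling an electron out of a noble-gas core costs far more than removing a remaining valence electron, so Al and B sit at the high end of IE_4.
Valence configurations: C³⁺ [He]2s¹, N³⁺ [He]2s².
The numbers (kJ/mol): B 25026, C 6223, N 7475, Al 11577.
Hence IE_4: C < N < Al < B.

B > Al > N > C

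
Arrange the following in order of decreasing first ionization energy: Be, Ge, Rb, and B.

Be, B, Ge, Rb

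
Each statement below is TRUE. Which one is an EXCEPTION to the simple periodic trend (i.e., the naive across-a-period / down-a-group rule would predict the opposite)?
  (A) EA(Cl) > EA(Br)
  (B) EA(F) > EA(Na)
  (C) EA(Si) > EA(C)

(C)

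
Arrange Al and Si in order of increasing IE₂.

Si < Al

IE_2 is the cost of taking one more electron from the +1 cation: Al⁺ still has 2 valence electrons; Si⁺ still has 3 valence electrons.
All are still removing valence electrons, so compare the +1 ions as you would atoms: IE_2 generally rises across a period (higher Z_eff) and falls down a group (larger shell), subject to the usual subshell exceptions.
Valence configurations: Al⁺ [Ne]3s², Si⁺ [Ne]3s²3p¹.
Si⁺ loses a lone 3p electron whereas Al⁺ must break into a filled 3s² pair, so IE_2(Al) > IE_2(Si) even though Si has the higher nuclear charge.
Tabulated IE_2 (kJ/mol): Al 1817, Si 1577.
Putting it together, IE_2: Si < Al.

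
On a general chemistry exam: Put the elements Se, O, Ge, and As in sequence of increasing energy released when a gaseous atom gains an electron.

As < Ge < O < Se

O is in period 2, group 16; Ge is in period 4, group 14; As is in period 4, group 15; Se is in period 4, group 16.
EA tends to increase across a period and decrease down a group, though the pattern is less regular than for IE or radius.
Here both period and group differ, so the two effects have to be weighed against each other.
Ge > As: this pair runs against the simple trend — see the exception note.
O > Ge: relative to Ge, both the across-period and down-group shifts push O's electron affinity up.
Se > O: this pair runs against the simple trend — see the exception note.
Note the exception: Ge has a higher electron affinity than As, contrary to the simple trend — adding an electron to As's half-filled 4p³ is unfavourable, so Ge (4p²) has the more exothermic EA.
Note the exception: Se has a higher electron affinity than O, contrary to the simple trend — O's compact 2p subshell gives strong electron–electron repulsion on the added electron.
Approximate values (kJ/mol): O 141, Ge 119, As 78, Se 195.
So from lowest to highest: As < Ge < O < Se.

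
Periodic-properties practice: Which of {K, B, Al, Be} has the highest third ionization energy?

After 2 electrons have been removed, what remains? K²⁺ is already 1 electron into the core; B²⁺ still has 1 valence electron; Al²⁺ still has 1 valence electron; Be²⁺ is the bare [He] core.
Pulling an electron out of a noble-gas core costs far more than removing a remaining valence electron, so K and Be sit at the high end of IE_3.
Valence configurations: B²⁺ [He]2s¹, Al²⁺ [Ne]3s¹.
Approximate IE_3 values (kJ/mol): K 4420, B 3660, Al 2745, Be 14849.
Hence IE_3: Al < B < K < Be.

Be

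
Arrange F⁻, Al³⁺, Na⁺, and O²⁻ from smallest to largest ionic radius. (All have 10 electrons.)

Al³⁺, Na⁺, F⁻, O²⁻

All of these have 10 electrons, so size is governed by nuclear charge alone: the more protons, the stronger the pull on the same electron cloud, and the smaller the ion.
Nuclear charges: Al³⁺ (Z=13), Na⁺ (Z=11), F⁻ (Z=9), O²⁻ (Z=8).
Smallest to largest: Al³⁺ < Na⁺ < F⁻ < O²⁻.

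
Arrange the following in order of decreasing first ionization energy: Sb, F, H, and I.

H is in period 1, group 1; F is in period 2, group 17; Sb is in period 5, group 15; I is in period 5, group 17.
Removing the outermost electron gets harder across a period and easier down a group.
Neither a single period nor a single group — weigh both effects.
I > Sb: both are in period 5; the period trend gives I the larger value.
H > I: the two effects oppose for this pair; the down-group effect wins (1312 vs 1008 kJ/mol).
F > H: period and group pull opposite ways; the across-period shift dominates (1681 vs 1312 kJ/mol).
For reference (kJ/mol): H 1312, F 1681, Sb 831, I 1008.
So from highest to lowest: F > H > I > Sb.

F > H > I > Sb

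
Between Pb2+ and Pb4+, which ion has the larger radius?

Both ions have Z = 82 protons, but Pb4+ has lost more electrons, so its remaining electrons feel a larger effective nuclear charge per electron and are pulled in more tightly.
Higher positive charge → smaller ion, so Pb2+ > Pb4+.

Pb2+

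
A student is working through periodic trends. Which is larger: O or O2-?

O2-

Forming O2- adds 2 electrons to O. More electron–electron repulsion in the same shell, with unchanged nuclear charge, lets the cloud expand.
An anion is larger than its parent atom: O2- > O.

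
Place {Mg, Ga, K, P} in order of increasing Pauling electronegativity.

Smaller atoms with higher effective nuclear charge are more electronegative.
These span different periods and groups, so the two trends combine.
Mg > K: both effects reinforce here, so Mg is clearly the higher of the two.
Ga > Mg: period and group pull opposite ways; the across-period shift dominates (1.81 vs 1.31).
P > Ga: relative to Ga, both the across-period and down-group shifts push P's electronegativity up.
Approximate values (Pauling): Mg 1.31, P 2.19, K 0.82, Ga 1.81.
So from lowest to highest: K < Mg < Ga < P.

K < Mg < Ga < P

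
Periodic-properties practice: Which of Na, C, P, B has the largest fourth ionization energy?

B

The fourth ionization energy removes an electron from the +3 ion. For each element: Na³⁺ is already 2 electrons into the core; C³⁺ still has 1 valence electron; P³⁺ still has 2 valence electrons; B³⁺ is the bare [He] core.
Pulling an electron out of a noble-gas core costs far more than removing a remaining valence electron, so Na and B sit at the high end of IE_4.
Valence configurations: C³⁺ [He]2s¹, P³⁺ [Ne]3s².
Approximate IE_4 values (kJ/mol): Na 9543, C 6223, P 4964, B 25026.
Overall IE_4 order: P < C < Na < B.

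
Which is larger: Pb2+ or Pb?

Pb

Forming Pb2+ removes 2 electrons from Pb. Fewer electrons for the same nuclear charge means less shielding and a higher Z_eff on the remaining electrons.
A cation is smaller than its parent atom: Pb2+ < Pb.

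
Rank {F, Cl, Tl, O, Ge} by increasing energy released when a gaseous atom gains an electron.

Tl < Ge < O < F < Cl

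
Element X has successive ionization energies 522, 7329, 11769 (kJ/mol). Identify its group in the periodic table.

Group 1

Look for the largest jump between consecutive ionization energies: IE2/IE1 ≈ 14.0, far larger than any earlier ratio.
That jump marks the point where a core electron is being removed. So the atom has 1 valence electron.
A main-group element with 1 valence electron is in group 1.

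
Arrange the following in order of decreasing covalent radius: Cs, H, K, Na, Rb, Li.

Cs, Rb, K, Na, Li, H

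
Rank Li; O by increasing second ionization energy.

The second ionization energy removes an electron from the +1 ion. For each element: Li⁺ is the bare [He] core; O⁺ still has 5 valence electrons.
Core electrons are held far more tightly than valence electrons, so Li tops the IE_2 order.
The numbers (kJ/mol): Li 7298, O 3388.
Hence IE_2: O < Li.

O < Li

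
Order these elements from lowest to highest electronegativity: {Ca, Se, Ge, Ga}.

Ca, Ga, Ge, Se

Ca is in period 4, group 2; Ga is in period 4, group 13; Ge is in period 4, group 14; Se is in period 4, group 16.
EN rises left→right (higher Z_eff, smaller atoms) and falls top→bottom (larger, more shielded atoms).
All lie in period 4, so electronegativity increases left to right.
So from lowest to highest: Ca < Ga < Ge < Se.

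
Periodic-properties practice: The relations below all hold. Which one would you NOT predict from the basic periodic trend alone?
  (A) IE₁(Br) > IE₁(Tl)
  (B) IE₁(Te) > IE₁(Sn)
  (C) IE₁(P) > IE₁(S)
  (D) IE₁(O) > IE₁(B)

The general trend: first ionisation energy increases across a period and decreases down a group.
(A) Br (period 4, group 17) vs Tl (period 6, group 13): the stated order agrees with the simple trend.
(B) Te (period 5, group 16) vs Sn (period 5, group 14): the stated order agrees with the simple trend.
(C) P (period 3, group 15) vs S (period 3, group 16): the stated order contradicts the simple trend.
(D) O (period 2, group 16) vs B (period 2, group 13): the stated order agrees with the simple trend.
The exception is (C): S (3p⁴) ionizes more easily than half-filled P (3p³) because the paired 3p electron in S is pushed out by e⁻–e⁻ repulsion.

(C)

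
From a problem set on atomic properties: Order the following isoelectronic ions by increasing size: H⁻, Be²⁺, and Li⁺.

Be²⁺ < Li⁺ < H⁻

All of these have 2 electrons, so size is governed by nuclear charge alone: the more protons, the stronger the pull on the same electron cloud, and the smaller the ion.
Nuclear charges: Be²⁺ (Z=4), Li⁺ (Z=3), H⁻ (Z=1).
Smallest to largest: Be²⁺ < Li⁺ < H⁻.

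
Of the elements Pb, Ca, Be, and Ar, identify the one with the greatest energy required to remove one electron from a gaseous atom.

First ionization energy rises across a period (greater Z_eff holds electrons more tightly) and falls down a group (valence electrons are farther from the nucleus).
These span different periods and groups, so the two trends combine.
Pb > Ca: period and group pull opposite ways; the across-period shift dominates (716 vs 590 kJ/mol).
Be > Pb: the two effects oppose for this pair; the down-group effect wins (900 vs 716 kJ/mol).
Ar > Be: period and group pull opposite ways; the across-period shift dominates (1521 vs 900 kJ/mol).
For reference (kJ/mol): Be 900, Ar 1521, Ca 590, Pb 716.
The greatest energy required to remove one electron from a gaseous atom among these belongs to Ar.

Ar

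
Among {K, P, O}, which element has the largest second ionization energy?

The second ionization energy removes an electron from the +1 ion. For each element: K⁺ is the bare [Ar] core; P⁺ still has 4 valence electrons; O⁺ still has 5 valence electrons.
Usually core removal costs more than valence removal, but here the competition is close: a tightly held n=2 valence electron can cost more to remove than an n=3 core electron, so the actual values have to decide it.
Valence configurations: P⁺ [Ne]3s²3p², O⁺ [He]2s²2p³.
The numbers (kJ/mol): K 3052, P 1907, O 3388.
Overall IE_2 order: P < K < O.

O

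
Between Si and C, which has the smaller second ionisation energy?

Si

The second ionization energy removes an electron from the +1 ion. For each element: Si⁺ still has 3 valence electrons; C⁺ still has 3 valence electrons.
All are still removing valence electrons, so compare the +1 ions as you would atoms: IE_2 generally rises across a period (higher Z_eff) and falls down a group (larger shell), subject to the usual subshell exceptions.
Valence configurations: Si⁺ [Ne]3s²3p¹, C⁺ [He]2s²2p¹.
Approximate IE_2 values (kJ/mol): Si 1577, C 2353.
Hence IE_2: Si < C.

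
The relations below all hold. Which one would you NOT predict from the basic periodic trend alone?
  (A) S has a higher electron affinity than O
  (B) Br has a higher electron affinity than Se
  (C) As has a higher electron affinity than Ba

The general trend: electron affinity increases across a period and decreases down a group.
(A) S (period 3, group 16) vs O (period 2, group 16): the stated order contradicts the simple trend.
(B) Br (period 4, group 17) vs Se (period 4, group 16): the stated order agrees with the simple trend.
(C) As (period 4, group 15) vs Ba (period 6, group 2): the stated order agrees with the simple trend.
The exception is (A): the compact 2p subshell of O repels the added electron more than S's larger 3p does.

(A)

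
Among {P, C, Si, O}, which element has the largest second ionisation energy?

O

IE_2 is the cost of taking one more electron from the +1 cation: P⁺ still has 4 valence electrons; C⁺ still has 3 valence electrons; Si⁺ still has 3 valence electrons; O⁺ still has 5 valence electrons.
All are still removing valence electrons, so compare the +1 ions as you would atoms: IE_2 generally rises across a period (higher Z_eff) and falls down a group (larger shell), subject to the usual subshell exceptions.
Valence configurations: P⁺ [Ne]3s²3p², C⁺ [He]2s²2p¹, Si⁺ [Ne]3s²3p¹, O⁺ [He]2s²2p³.
The numbers (kJ/mol): P 1907, C 2353, Si 1577, O 3388.
Putting it together, IE_2: Si < P < C < O.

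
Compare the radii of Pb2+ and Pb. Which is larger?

Pb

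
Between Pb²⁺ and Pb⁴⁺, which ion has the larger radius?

Pb²⁺

Both ions have Z = 82 protons, but Pb⁴⁺ has lost more electrons, so its remaining electrons feel a larger effective nuclear charge per electron and are pulled in more tightly.
Higher positive charge → smaller ion, so Pb²⁺ > Pb⁴⁺.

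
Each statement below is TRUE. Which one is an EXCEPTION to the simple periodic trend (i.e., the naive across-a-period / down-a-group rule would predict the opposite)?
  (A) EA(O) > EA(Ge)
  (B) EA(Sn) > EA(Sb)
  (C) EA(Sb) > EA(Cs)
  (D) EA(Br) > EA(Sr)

(B)

The general trend: electron affinity increases across a period and decreases down a group.
(A) O (period 2, group 16) vs Ge (period 4, group 14): the stated order agrees with the simple trend.
(B) Sn (period 5, group 14) vs Sb (period 5, group 15): the stated order contradicts the simple trend.
(C) Sb (period 5, group 15) vs Cs (period 6, group 1): the stated order agrees with the simple trend.
(D) Br (period 4, group 17) vs Sr (period 5, group 2): the stated order agrees with the simple trend.
The exception is (B): adding an electron to Sb's half-filled 5p³ is unfavourable, so Sn has the more exothermic EA.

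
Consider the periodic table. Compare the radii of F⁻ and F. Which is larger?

Forming F⁻ adds 1 electron to F. More electron–electron repulsion in the same shell, with unchanged nuclear charge, lets the cloud expand.
An anion is larger than its parent atom: F⁻ > F.

F⁻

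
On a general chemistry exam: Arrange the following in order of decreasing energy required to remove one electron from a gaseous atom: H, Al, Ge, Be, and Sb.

H > Be > Sb > Ge > Al

H is in period 1, group 1; Be is in period 2, group 2; Al is in period 3, group 13; Ge is in period 4, group 14; Sb is in period 5, group 15.
Across a period the outer electron is held more tightly (higher IE₁); down a group it sits in a higher shell, more shielded, and comes off more easily.
A diagonal step moves right (one effect) and down (the opposite effect) at once.
Ge > Al: the two effects oppose for this pair; the across-period effect wins (762 vs 578 kJ/mol).
Sb > Ge: period and group pull opposite ways; the across-period shift dominates (831 vs 762 kJ/mol).
Be > Sb: the two effects oppose for this pair; the down-group effect wins (900 vs 831 kJ/mol).
H > Be: the two effects oppose for this pair; the down-group effect wins (1312 vs 900 kJ/mol).
Approximate values (kJ/mol): H 1312, Be 900, Al 578, Ge 762, Sb 831.
So from highest to lowest: H > Be > Sb > Ge > Al.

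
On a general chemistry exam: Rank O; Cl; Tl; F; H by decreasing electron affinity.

Cl > F > O > H > Tl

H is in period 1, group 1; O is in period 2, group 16; F is in period 2, group 17; Cl is in period 3, group 17; Tl is in period 6, group 13.
EA tends to increase across a period and decrease down a group, though the pattern is less regular than for IE or radius.
Neither a single period nor a single group — weigh both effects.
H > Tl: period and group pull opposite ways; the down-group shift dominates (73 vs 19 kJ/mol).
O > H: the two effects oppose for this pair; the across-period effect wins (141 vs 73 kJ/mol).
F > O: both are in period 2; the period trend gives F the larger value.
Cl > F: this pair runs against the simple trend — see the exception note.
Note the exception: Cl has a higher electron affinity than F, contrary to the simple trend — F's small 2p subshell makes the incoming electron feel strong e⁻–e⁻ repulsion, so Cl actually releases more energy on gaining an electron.
Approximate values (kJ/mol): H 73, O 141, F 328, Cl 349, Tl 19.
So from highest to lowest: Cl > F > O > H > Tl.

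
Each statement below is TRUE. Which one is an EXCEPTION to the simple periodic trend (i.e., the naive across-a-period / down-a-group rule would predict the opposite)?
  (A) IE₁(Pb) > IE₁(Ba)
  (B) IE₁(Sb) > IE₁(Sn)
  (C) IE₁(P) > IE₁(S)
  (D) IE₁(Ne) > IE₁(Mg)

The general trend: IE₁ increases across a period and decreases down a group.
(A) Pb (period 6, group 14) vs Ba (period 6, group 2): the stated order agrees with the simple trend.
(B) Sb (period 5, group 15) vs Sn (period 5, group 14): the stated order agrees with the simple trend.
(C) P (period 3, group 15) vs S (period 3, group 16): the stated order contradicts the simple trend.
(D) Ne (period 2, group 18) vs Mg (period 3, group 2): the stated order agrees with the simple trend.
The exception is (C): S (3p⁴) ionizes more easily than half-filled P (3p³) because the paired 3p electron in S is pushed out by e⁻–e⁻ repulsion.

(C)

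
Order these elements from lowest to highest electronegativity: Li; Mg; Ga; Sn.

Li < Mg < Ga < Sn

Li is in period 2, group 1; Mg is in period 3, group 2; Ga is in period 4, group 13; Sn is in period 5, group 14.
Electronegativity increases across a period and decreases down a group, tracking effective nuclear charge and atomic size.
A diagonal step moves right (one effect) and down (the opposite effect) at once.
Mg > Li: period and group pull opposite ways; the across-period shift dominates (1.31 vs 0.98).
Ga > Mg: the two effects oppose for this pair; the across-period effect wins (1.81 vs 1.31).
Sn > Ga: period and group pull opposite ways; the across-period shift dominates (1.96 vs 1.81).
Tabulated electronegativity (Pauling): Li 0.98, Mg 1.31, Ga 1.81, Sn 1.96.
So from lowest to highest: Li < Mg < Ga < Sn.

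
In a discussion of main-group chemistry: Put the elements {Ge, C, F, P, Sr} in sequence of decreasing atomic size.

Sr > Ge > P > C > F

C is in period 2, group 14; F is in period 2, group 17; P is in period 3, group 15; Ge is in period 4, group 14; Sr is in period 5, group 2.
Atomic radius shrinks across a period as nuclear charge pulls the same shell inward, and grows down a group as new shells are added.
Neither a single period nor a single group — weigh both effects.
C > F: both are in period 2; the period trend gives C the larger value.
P > C: period and group pull opposite ways; the down-group shift dominates (111 vs 75 pm).
Ge > P: relative to P, both the across-period and down-group shifts push Ge's atomic radius up.
Sr > Ge: both effects reinforce here, so Sr is clearly the larger of the two.
Tabulated atomic radius (pm): C 75, F 64, P 111, Ge 121, Sr 185.
So from largest to smallest: Sr > Ge > P > C > F.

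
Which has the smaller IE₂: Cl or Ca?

Ca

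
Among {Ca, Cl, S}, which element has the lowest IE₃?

S

After 2 electrons have been removed, what remains? Ca²⁺ is the bare [Ar] core; Cl²⁺ still has 5 valence electrons; S²⁺ still has 4 valence electrons.
Pulling an electron out of a noble-gas core costs far more than removing a remaining valence electron, so Ca sits at the high end of IE_3.
Valence configurations: Cl²⁺ [Ne]3s²3p³, S²⁺ [Ne]3s²3p².
Tabulated IE_3 (kJ/mol): Ca 4912, Cl 3822, S 3357.
Overall IE_3 order: S < Cl < Ca.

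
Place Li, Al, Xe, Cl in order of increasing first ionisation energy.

Li < Al < Xe < Cl

Li is in period 2, group 1; Al is in period 3, group 13; Cl is in period 3, group 17; Xe is in period 5, group 18.
First ionization energy rises across a period (greater Z_eff holds electrons more tightly) and falls down a group (valence electrons are farther from the nucleus).
These span different periods and groups, so the two trends combine.
Al > Li: period and group pull opposite ways; the across-period shift dominates (578 vs 520 kJ/mol).
Xe > Al: the two effects oppose for this pair; the across-period effect wins (1170 vs 578 kJ/mol).
Cl > Xe: the two effects oppose for this pair; the down-group effect wins (1251 vs 1170 kJ/mol).
For reference (kJ/mol): Li 520, Al 578, Cl 1251, Xe 1170.
So from lowest to highest: Li < Al < Xe < Cl.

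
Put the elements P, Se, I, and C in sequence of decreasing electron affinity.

C is in period 2, group 14; P is in period 3, group 15; Se is in period 4, group 16; I is in period 5, group 17.
Atoms with high Z_eff and room in the valence shell (especially the halogens) have the most exothermic electron affinities.
A diagonal step moves right (one effect) and down (the opposite effect) at once.
C > P: the two effects oppose for this pair; the down-group effect wins (122 vs 72 kJ/mol).
Se > C: period and group pull opposite ways; the across-period shift dominates (195 vs 122 kJ/mol).
I > Se: period and group pull opposite ways; the across-period shift dominates (295 vs 195 kJ/mol).
For reference (kJ/mol): C 122, P 72, Se 195, I 295.
So from highest to lowest: I > Se > C > P.

I > Se > C > P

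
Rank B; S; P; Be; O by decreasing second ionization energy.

O > B > S > P > Be

After 1 electron has been removed, what remains? B⁺ still has 2 valence electrons; S⁺ still has 5 valence electrons; P⁺ still has 4 valence electrons; Be⁺ still has 1 valence electron; O⁺ still has 5 valence electrons.
All are still removing valence electrons, so compare the +1 ions as you would atoms: IE_2 generally rises across a period (higher Z_eff) and falls down a group (larger shell), subject to the usual subshell exceptions.
Valence configurations: B⁺ [He]2s², S⁺ [Ne]3s²3p³, P⁺ [Ne]3s²3p², Be⁺ [He]2s¹, O⁺ [He]2s²2p³.
The numbers (kJ/mol): B 2427, S 2252, P 1907, Be 1757, O 3388.
Hence IE_2: Be < P < S < B < O.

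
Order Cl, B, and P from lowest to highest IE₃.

The third ionization energy removes an electron from the +2 ion. For each element: Cl²⁺ still has 5 valence electrons; B²⁺ still has 1 valence electron; P²⁺ still has 3 valence electrons.
All are still removing valence electrons, so compare the +2 ions as you would atoms: IE_3 generally rises across a period (higher Z_eff) and falls down a group (larger shell), subject to the usual subshell exceptions.
Valence configurations: Cl²⁺ [Ne]3s²3p³, B²⁺ [He]2s¹, P²⁺ [Ne]3s²3p¹.
Tabulated IE_3 (kJ/mol): Cl 3822, B 3660, P 2914.
Hence IE_3: P < B < Cl.

P, B, Cl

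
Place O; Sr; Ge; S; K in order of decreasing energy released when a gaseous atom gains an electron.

S > O > Ge > K > Sr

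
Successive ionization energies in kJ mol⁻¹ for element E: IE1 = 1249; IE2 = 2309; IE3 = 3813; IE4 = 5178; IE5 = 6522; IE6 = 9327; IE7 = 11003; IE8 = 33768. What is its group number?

Look for the largest jump between consecutive ionization energies: IE8/IE7 ≈ 3.1, far larger than any earlier ratio.
That jump marks the point where a core electron is being removed. So the atom has 7 valence electrons.
A main-group element with 7 valence electrons is in group 17.

Group 17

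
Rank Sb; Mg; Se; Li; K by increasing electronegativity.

Li is in period 2, group 1; Mg is in period 3, group 2; K is in period 4, group 1; Se is in period 4, group 16; Sb is in period 5, group 15.
Smaller atoms with higher effective nuclear charge are more electronegative.
These span different periods and groups, so the two trends combine.
Li > K: they share group 1; the group trend gives Li the larger value.
Mg > Li: period and group pull opposite ways; the across-period shift dominates (1.31 vs 0.98).
Sb > Mg: period and group pull opposite ways; the across-period shift dominates (2.05 vs 1.31).
Se > Sb: relative to Sb, both the across-period and down-group shifts push Se's electronegativity up.
Approximate values (Pauling): Li 0.98, Mg 1.31, K 0.82, Se 2.55, Sb 2.05.
So from lowest to highest: K < Li < Mg < Sb < Se.

K < Li < Mg < Sb < Se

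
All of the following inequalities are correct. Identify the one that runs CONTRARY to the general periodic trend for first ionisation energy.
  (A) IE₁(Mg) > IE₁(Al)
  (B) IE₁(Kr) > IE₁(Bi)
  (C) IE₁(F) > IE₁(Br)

(A)

The general trend: first ionisation energy increases across a period and decreases down a group.
(A) Mg (period 3, group 2) vs Al (period 3, group 13): the stated order contradicts the simple trend.
(B) Kr (period 4, group 18) vs Bi (period 6, group 15): the stated order agrees with the simple trend.
(C) F (period 2, group 17) vs Br (period 4, group 17): the stated order agrees with the simple trend.
The exception is (A): Al's single 3p electron is easier to remove than one from Mg's filled 3s².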